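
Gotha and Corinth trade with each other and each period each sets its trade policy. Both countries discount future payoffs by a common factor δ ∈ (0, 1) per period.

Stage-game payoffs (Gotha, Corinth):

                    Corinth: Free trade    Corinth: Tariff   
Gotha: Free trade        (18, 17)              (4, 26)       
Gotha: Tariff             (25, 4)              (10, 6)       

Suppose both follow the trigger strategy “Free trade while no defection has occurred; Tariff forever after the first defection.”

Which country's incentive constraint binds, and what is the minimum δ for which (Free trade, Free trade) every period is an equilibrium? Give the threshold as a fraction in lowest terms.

Gotha; δ ≥ 7/15

For Gotha: deviation gain 25−18 = 7, per-period punishment loss 18−10 = 8. IC gives δ ≥ 7/15.
For Corinth: gain 9, loss 11 per period, so δ ≥ 9/20.
The tighter constraint is Gotha's, so cooperation needs δ ≥ 7/15.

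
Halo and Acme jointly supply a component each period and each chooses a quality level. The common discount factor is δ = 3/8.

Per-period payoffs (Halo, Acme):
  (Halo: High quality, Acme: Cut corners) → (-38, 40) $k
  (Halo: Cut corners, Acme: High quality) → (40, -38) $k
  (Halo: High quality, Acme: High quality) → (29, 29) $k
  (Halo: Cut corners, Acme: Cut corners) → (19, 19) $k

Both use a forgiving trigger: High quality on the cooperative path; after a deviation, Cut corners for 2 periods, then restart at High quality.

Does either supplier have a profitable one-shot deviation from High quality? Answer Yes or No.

Yes

IC: δ+…+δ^2 ≥ (40−29)/(29−19) = 11/10.
At δ = 3/8: partial sum = 0.5156 < 1.1000. Cooperation not sustainable.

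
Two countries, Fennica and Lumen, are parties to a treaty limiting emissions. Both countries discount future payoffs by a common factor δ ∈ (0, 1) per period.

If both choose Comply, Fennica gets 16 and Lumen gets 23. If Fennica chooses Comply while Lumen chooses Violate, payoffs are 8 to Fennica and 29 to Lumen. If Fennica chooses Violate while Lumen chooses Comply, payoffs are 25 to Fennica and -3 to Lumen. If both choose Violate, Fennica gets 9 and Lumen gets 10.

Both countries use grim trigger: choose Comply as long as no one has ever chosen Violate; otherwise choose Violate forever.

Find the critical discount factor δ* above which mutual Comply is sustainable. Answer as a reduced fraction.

Fennica's threshold: (25−16)/(25−9) = 9/16.
Lumen's threshold: (29−23)/(29−10) = 6/19.
9/16 > 6/19, so Fennica binds and δ* = 9/16.

9/16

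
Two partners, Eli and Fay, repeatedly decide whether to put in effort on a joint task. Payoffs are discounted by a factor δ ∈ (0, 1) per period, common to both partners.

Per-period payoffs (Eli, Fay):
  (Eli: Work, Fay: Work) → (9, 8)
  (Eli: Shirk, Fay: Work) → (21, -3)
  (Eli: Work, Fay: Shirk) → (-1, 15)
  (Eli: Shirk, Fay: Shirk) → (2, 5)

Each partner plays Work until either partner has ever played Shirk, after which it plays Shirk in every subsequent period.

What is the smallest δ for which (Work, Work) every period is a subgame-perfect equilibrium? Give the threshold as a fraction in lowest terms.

For Eli: deviation gain 21−9 = 12, per-period punishment loss 9−2 = 7. IC gives δ ≥ 12/19.
For Fay: gain 7, loss 3 per period, so δ ≥ 7/10.
The tighter constraint is Fay's, so cooperation needs δ ≥ 7/10.

7/10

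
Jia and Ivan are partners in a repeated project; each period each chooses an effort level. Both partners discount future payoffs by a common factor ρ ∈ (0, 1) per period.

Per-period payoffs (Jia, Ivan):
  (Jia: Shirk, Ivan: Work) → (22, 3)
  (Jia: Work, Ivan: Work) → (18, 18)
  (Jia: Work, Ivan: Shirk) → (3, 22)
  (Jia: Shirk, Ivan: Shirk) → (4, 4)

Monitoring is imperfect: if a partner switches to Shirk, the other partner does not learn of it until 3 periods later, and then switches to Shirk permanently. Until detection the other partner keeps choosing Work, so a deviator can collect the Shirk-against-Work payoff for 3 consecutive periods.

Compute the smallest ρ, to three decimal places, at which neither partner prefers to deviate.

0.606

A deviator earns 22 for 3 periods, then 4 forever; cooperating earns 18 forever. Multiplying the IC by (1−ρ):
18 ≥ 22(1−ρ^3) + 4ρ^3, so 18·ρ^3 ≥ 4 and ρ^3 ≥ 2/9.
ρ ≥ (2/9)^(1/3) ≈ 0.606.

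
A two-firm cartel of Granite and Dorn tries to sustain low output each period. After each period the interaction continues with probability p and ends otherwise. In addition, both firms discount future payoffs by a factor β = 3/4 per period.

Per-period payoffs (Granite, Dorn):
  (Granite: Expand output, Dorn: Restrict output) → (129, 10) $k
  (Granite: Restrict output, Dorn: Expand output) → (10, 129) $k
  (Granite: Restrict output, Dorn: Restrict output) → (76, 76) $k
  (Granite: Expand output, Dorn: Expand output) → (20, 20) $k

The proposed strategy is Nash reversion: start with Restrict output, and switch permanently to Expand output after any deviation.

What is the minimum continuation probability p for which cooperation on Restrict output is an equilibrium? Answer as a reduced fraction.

Expected continuation weight on next period's payoff is β·p = 3/4·p, which plays the role of the discount factor.
Cooperation requires 3/4·p ≥ (129−76)/(129−20) = 53/109, hence p ≥ 212/327.

212/327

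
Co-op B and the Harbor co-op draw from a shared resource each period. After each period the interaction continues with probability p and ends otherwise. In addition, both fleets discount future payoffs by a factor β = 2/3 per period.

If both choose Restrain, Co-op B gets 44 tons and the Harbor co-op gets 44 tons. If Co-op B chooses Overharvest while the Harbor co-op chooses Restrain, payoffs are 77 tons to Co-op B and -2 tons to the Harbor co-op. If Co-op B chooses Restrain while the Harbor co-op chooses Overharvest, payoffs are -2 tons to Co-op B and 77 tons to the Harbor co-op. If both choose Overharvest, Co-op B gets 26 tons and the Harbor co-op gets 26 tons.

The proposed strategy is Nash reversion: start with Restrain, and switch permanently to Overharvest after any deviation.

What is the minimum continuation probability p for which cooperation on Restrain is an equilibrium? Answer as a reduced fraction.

33/34

Expected continuation weight on next period's payoff is β·p = 2/3·p, which plays the role of the discount factor.
Cooperation requires 2/3·p ≥ (77−44)/(77−26) = 11/17, hence p ≥ 33/34.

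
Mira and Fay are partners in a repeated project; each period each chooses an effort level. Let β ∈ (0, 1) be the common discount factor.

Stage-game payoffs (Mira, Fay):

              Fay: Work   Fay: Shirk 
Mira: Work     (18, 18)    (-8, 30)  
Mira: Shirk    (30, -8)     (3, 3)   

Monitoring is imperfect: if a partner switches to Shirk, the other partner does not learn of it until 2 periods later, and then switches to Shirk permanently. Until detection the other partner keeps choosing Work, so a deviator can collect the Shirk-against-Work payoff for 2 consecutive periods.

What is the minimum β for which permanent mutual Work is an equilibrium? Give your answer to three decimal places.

A deviator earns 30 for 2 periods, then 3 forever; cooperating earns 18 forever. Multiplying the IC by (1−β):
18 ≥ 30(1−β^2) + 3β^2, so 27·β^2 ≥ 12 and β^2 ≥ 4/9.
β ≥ (4/9)^(1/2) ≈ 0.667.

0.667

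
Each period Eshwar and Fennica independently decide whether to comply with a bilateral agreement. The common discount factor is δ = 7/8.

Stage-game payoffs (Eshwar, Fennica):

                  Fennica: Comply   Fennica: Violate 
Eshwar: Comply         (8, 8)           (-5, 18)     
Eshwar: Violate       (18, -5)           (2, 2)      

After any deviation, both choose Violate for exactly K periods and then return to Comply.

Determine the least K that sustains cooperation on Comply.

3

Need Σ_{k=1}^{K} δ^k ≥ (18−8)/(8−2) = 1.6667 at δ = 7/8.
At K = 2 the sum is 1.6406 < 1.6667; at K = 3 it is 2.3105 ≥ 1.6667.
So the minimum punishment length is K = 3.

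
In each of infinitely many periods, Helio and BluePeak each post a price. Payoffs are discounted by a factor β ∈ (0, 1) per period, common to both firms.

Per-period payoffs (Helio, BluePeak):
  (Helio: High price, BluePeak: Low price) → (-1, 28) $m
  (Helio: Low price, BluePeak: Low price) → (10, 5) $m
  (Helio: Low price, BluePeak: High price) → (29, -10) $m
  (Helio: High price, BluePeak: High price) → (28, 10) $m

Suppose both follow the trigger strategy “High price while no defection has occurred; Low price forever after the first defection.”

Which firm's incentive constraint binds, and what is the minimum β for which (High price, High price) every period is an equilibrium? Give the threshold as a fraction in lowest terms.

BluePeak; β ≥ 18/23

For Helio: deviation gain 29−28 = 1, per-period punishment loss 28−10 = 18. IC gives β ≥ 1/19.
For BluePeak: gain 18, loss 5 per period, so β ≥ 18/23.
The tighter constraint is BluePeak's, so cooperation needs β ≥ 18/23.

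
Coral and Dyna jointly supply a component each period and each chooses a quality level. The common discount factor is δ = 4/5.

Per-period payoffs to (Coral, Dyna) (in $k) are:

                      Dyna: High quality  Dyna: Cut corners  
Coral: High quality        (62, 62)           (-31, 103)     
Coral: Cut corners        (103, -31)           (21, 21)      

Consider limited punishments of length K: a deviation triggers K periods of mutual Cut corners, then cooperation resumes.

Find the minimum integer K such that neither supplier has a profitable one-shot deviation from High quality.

2

Need Σ_{k=1}^{K} δ^k ≥ (103−62)/(62−21) = 1.0000 at δ = 4/5.
At K = 1 the sum is 0.8000 < 1.0000; at K = 2 it is 1.4400 ≥ 1.0000.
So the minimum punishment length is K = 2.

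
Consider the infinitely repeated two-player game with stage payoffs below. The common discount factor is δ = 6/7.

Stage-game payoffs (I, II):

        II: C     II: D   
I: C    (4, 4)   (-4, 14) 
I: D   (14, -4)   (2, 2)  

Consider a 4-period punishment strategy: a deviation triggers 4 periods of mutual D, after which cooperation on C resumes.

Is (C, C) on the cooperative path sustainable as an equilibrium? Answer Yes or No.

IC: δ+…+δ^4 ≥ (14−4)/(4−2) = 5.
At δ = 6/7: partial sum = 2.7613 < 5.0000. Cooperation not sustainable.

No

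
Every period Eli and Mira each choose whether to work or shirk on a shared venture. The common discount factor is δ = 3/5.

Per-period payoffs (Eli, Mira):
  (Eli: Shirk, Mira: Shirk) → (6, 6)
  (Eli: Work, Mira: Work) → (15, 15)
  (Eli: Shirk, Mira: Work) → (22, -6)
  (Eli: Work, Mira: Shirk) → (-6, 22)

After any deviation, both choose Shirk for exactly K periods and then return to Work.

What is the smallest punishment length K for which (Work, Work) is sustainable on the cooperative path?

2

IC: δ(1−δ^K)/(1−δ) ≥ (22−15)/(15−6) = 7/9.
With δ = 3/5: need 1 − δ^K ≥ 7/9·(1−3/5)/(3/5), i.e. δ^K ≤ 0.4815.
Since (3/5)^1 = 0.6000 and (3/5)^2 = 0.3600, the smallest such K is 2.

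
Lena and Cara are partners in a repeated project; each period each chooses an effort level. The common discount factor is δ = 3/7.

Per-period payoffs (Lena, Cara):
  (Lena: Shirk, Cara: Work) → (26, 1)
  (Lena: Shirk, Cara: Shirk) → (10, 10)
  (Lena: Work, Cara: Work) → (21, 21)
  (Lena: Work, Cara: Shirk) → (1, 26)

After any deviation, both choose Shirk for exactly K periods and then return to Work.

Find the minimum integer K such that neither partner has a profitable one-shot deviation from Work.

2

IC: δ(1−δ^K)/(1−δ) ≥ (26−21)/(21−10) = 5/11.
With δ = 3/7: need 1 − δ^K ≥ 5/11·(1−3/7)/(3/7), i.e. δ^K ≤ 0.3939.
Since (3/7)^1 = 0.4286 and (3/7)^2 = 0.1837, the smallest such K is 2.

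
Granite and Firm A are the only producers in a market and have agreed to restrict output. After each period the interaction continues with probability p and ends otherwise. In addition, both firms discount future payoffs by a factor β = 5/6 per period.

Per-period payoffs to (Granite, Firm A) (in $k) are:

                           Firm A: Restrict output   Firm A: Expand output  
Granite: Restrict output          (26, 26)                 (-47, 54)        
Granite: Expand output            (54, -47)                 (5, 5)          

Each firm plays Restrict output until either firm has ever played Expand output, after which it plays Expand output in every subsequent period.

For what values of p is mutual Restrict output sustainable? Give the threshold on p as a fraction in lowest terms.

24/35

With continuation probability p and discount β, the effective per-period discount factor is βp.
Grim-trigger IC: βp ≥ (54−26)/(54−5) = 4/7.
So p ≥ (4/7)/(5/6) = 24/35.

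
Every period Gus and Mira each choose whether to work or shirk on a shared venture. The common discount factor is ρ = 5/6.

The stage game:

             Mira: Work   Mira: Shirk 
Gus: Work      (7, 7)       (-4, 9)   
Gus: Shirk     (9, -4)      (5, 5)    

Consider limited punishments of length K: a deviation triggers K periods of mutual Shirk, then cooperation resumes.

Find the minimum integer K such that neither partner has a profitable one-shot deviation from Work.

2

Need Σ_{k=1}^{K} ρ^k ≥ (9−7)/(7−5) = 1.0000 at ρ = 5/6.
At K = 1 the sum is 0.8333 < 1.0000; at K = 2 it is 1.5278 ≥ 1.0000.
So the minimum punishment length is K = 2.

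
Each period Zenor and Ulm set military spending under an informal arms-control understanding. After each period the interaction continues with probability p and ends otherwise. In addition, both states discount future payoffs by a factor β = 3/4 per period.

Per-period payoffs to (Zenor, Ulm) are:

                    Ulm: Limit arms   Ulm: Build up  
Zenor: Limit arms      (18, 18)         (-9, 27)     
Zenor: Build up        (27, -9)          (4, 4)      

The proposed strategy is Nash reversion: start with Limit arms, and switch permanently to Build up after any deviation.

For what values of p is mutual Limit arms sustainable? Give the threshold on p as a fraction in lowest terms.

12/23

With continuation probability p and discount β, the effective per-period discount factor is βp.
Grim-trigger IC: βp ≥ (27−18)/(27−4) = 9/23.
So p ≥ (9/23)/(3/4) = 12/23.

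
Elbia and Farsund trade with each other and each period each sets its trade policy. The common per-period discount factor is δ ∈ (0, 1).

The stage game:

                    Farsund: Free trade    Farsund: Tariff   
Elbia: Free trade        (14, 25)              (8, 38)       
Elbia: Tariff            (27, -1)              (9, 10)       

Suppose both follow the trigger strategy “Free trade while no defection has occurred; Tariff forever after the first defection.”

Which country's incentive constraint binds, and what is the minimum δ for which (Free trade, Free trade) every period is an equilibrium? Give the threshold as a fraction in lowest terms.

Elbia's threshold: (27−14)/(27−9) = 13/18.
Farsund's threshold: (38−25)/(38−10) = 13/28.
13/18 > 13/28, so Elbia binds and δ* = 13/18.

Elbia; δ ≥ 13/18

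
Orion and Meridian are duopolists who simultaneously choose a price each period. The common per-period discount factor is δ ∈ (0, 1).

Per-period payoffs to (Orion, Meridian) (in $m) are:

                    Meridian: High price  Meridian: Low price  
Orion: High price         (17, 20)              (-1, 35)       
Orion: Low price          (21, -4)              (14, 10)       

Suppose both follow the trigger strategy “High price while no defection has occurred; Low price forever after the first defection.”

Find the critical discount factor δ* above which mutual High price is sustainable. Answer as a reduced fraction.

3/5

Orion: cooperation gives 17 each period; deviation gives 21 once then 14 forever.
  17/(1−δ) ≥ 21 + 14δ/(1−δ) ⇒ δ ≥ 4/7.
Meridian: cooperation gives 20 each period; deviation gives 35 once then 10 forever.
  δ ≥ 15/25 = 3/5.
Both must hold, so the binding constraint is Meridian's: δ ≥ 3/5.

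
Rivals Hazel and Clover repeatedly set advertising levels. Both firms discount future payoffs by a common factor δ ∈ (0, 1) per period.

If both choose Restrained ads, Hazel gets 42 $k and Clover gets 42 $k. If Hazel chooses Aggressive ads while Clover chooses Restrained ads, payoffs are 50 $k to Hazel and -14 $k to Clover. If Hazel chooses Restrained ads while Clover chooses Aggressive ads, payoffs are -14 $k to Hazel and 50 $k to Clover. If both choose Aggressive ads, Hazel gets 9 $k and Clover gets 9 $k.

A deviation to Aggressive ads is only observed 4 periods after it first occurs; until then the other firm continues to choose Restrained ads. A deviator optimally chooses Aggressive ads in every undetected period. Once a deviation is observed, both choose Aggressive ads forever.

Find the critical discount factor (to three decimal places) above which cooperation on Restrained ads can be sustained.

The best deviation is to choose Aggressive ads for all 4 undetected periods, earning 50 each, then 9 forever once detected.
Deviation value: 50(1−δ^4)/(1−δ) + 9δ^4/(1−δ); cooperation value: 42/(1−δ).
IC: 42 ≥ 50(1−δ^4) + 9δ^4 = 50 − 41δ^4.
So δ^4 ≥ 8/41, giving δ ≥ (8/41)^(1/4) ≈ 0.665.

0.665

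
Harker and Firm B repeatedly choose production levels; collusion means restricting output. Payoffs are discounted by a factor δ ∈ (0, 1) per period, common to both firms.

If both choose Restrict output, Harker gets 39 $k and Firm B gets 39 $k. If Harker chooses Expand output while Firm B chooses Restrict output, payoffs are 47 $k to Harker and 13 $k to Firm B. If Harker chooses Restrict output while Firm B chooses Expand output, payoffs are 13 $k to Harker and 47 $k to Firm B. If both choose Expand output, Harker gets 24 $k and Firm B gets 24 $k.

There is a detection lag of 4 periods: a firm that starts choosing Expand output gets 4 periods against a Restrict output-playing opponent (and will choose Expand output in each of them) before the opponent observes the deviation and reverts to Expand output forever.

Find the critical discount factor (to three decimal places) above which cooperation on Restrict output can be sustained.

The best deviation is to choose Expand output for all 4 undetected periods, earning 47 each, then 24 forever once detected.
Deviation value: 47(1−δ^4)/(1−δ) + 24δ^4/(1−δ); cooperation value: 39/(1−δ).
IC: 39 ≥ 47(1−δ^4) + 24δ^4 = 47 − 23δ^4.
So δ^4 ≥ 8/23, giving δ ≥ (8/23)^(1/4) ≈ 0.768.

0.768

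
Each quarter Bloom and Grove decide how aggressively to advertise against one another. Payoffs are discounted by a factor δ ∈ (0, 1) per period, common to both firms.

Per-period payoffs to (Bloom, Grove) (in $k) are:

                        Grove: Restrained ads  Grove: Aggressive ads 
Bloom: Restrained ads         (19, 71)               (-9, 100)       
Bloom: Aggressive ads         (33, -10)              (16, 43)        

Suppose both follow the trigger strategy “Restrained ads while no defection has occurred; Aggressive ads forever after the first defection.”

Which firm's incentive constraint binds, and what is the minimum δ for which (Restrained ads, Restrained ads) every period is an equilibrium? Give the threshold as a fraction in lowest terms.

Bloom; δ ≥ 14/17

Bloom: cooperation gives 19 each period; deviation gives 33 once then 16 forever.
  19/(1−δ) ≥ 33 + 16δ/(1−δ) ⇒ δ ≥ 14/17.
Grove: cooperation gives 71 each period; deviation gives 100 once then 43 forever.
  δ ≥ 29/57.
Both must hold, so the binding constraint is Bloom's: δ ≥ 14/17.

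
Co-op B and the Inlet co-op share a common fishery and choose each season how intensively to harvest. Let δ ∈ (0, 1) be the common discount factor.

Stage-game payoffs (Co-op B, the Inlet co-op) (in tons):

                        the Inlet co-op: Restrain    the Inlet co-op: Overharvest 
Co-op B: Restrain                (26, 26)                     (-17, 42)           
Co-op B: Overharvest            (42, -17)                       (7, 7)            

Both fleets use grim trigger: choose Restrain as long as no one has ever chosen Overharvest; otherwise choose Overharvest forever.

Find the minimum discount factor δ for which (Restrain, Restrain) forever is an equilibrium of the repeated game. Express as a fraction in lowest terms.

16/35

Under grim trigger the critical discount factor is (T−C)/(T−P) with T = 42, C = 26, P = 7.
δ* = (42−26)/(42−7) = 16/35.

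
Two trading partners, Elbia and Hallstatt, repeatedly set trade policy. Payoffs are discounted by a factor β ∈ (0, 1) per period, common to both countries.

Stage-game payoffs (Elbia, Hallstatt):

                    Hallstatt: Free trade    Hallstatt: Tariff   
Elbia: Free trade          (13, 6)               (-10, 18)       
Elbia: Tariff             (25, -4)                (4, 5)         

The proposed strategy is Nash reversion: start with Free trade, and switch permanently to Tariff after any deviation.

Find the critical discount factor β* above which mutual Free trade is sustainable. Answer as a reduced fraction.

Elbia's threshold: (25−13)/(25−4) = 4/7.
Hallstatt's threshold: (18−6)/(18−5) = 12/13.
4/7 < 12/13, so Hallstatt binds and β* = 12/13.

12/13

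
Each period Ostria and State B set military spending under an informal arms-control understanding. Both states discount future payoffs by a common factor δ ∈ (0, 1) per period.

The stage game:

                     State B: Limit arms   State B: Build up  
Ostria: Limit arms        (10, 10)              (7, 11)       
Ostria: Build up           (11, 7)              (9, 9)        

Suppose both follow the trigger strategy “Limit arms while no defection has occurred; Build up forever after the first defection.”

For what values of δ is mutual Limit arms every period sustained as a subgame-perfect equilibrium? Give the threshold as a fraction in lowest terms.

10/(1−δ) ≥ 11 + 9δ/(1−δ)
10 ≥ 11 − 2δ
δ ≥ 1/2.

1/2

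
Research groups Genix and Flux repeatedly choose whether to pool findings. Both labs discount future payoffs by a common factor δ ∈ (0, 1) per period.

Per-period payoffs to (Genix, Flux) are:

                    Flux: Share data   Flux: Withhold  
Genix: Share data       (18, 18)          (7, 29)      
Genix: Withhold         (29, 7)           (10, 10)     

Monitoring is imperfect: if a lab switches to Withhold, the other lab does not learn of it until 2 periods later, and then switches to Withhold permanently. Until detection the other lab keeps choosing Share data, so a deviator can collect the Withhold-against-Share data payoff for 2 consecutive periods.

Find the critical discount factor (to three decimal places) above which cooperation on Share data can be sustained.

The best deviation is to choose Withhold for all 2 undetected periods, earning 29 each, then 10 forever once detected.
Deviation value: 29(1−δ^2)/(1−δ) + 10δ^2/(1−δ); cooperation value: 18/(1−δ).
IC: 18 ≥ 29(1−δ^2) + 10δ^2 = 29 − 19δ^2.
So δ^2 ≥ 11/19, giving δ ≥ (11/19)^(1/2) ≈ 0.761.

0.761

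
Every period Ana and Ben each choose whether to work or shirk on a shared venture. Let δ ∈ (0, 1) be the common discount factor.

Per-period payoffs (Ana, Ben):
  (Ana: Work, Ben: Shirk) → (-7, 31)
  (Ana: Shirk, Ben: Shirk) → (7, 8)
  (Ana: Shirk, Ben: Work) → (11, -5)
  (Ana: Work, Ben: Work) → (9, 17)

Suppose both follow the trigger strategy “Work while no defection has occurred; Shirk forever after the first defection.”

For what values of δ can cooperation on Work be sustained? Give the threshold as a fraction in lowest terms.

14/23

Ana's threshold: (11−9)/(11−7) = 1/2.
Ben's threshold: (31−17)/(31−8) = 14/23.
1/2 < 14/23, so Ben binds and δ* = 14/23.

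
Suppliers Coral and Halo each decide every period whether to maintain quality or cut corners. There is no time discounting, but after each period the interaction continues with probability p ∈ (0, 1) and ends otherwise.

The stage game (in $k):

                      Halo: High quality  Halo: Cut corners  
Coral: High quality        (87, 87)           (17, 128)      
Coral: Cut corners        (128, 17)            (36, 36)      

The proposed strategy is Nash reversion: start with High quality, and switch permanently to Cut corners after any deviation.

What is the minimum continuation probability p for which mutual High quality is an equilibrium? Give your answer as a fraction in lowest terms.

With no time discounting, the continuation probability p plays the role of the discount factor.
Grim-trigger IC: 87/(1−p) ≥ 128 + 36p/(1−p) ⇒ p ≥ (128−87)/(128−36) = 41/92.

41/92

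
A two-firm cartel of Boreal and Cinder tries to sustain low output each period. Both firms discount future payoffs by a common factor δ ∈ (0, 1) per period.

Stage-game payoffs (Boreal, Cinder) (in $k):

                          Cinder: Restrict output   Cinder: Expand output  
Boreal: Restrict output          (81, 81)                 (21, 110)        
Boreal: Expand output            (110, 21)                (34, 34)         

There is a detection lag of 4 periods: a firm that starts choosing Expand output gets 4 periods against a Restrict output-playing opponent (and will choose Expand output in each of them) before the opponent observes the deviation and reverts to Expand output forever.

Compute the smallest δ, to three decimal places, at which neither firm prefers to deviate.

A deviator earns 110 for 4 periods, then 34 forever; cooperating earns 81 forever. Multiplying the IC by (1−δ):
81 ≥ 110(1−δ^4) + 34δ^4, so 76·δ^4 ≥ 29 and δ^4 ≥ 29/76.
δ ≥ (29/76)^(1/4) ≈ 0.786.

0.786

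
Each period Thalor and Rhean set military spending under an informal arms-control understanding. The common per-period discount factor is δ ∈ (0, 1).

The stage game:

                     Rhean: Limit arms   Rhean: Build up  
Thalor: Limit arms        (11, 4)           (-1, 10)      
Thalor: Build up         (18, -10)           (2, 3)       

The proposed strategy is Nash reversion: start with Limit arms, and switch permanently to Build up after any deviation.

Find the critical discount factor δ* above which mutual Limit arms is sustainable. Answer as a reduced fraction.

6/7

Thalor's threshold: (18−11)/(18−2) = 7/16.
Rhean's threshold: (10−4)/(10−3) = 6/7.
7/16 < 6/7, so Rhean binds and δ* = 6/7.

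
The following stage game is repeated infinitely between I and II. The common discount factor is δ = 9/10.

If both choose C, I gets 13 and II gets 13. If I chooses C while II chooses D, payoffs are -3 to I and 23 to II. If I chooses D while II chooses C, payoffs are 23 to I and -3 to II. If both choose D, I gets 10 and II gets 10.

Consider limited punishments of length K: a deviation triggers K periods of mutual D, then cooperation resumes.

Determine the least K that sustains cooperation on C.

IC: δ(1−δ^K)/(1−δ) ≥ (23−13)/(13−10) = 10/3.
With δ = 9/10: need 1 − δ^K ≥ 10/3·(1−9/10)/(9/10), i.e. δ^K ≤ 0.6296.
Since (9/10)^4 = 0.6561 and (9/10)^5 = 0.5905, the smallest such K is 5.

5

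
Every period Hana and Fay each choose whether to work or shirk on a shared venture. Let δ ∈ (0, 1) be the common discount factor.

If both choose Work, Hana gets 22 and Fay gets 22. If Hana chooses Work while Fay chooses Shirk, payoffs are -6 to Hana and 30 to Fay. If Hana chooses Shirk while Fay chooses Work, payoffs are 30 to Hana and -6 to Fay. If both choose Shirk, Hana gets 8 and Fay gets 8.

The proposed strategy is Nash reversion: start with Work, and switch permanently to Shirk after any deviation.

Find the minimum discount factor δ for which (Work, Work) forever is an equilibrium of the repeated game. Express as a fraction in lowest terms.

22/(1−δ) ≥ 30 + 8δ/(1−δ)
22 ≥ 30 − 22δ
δ ≥ 8/22 = 4/11.

4/11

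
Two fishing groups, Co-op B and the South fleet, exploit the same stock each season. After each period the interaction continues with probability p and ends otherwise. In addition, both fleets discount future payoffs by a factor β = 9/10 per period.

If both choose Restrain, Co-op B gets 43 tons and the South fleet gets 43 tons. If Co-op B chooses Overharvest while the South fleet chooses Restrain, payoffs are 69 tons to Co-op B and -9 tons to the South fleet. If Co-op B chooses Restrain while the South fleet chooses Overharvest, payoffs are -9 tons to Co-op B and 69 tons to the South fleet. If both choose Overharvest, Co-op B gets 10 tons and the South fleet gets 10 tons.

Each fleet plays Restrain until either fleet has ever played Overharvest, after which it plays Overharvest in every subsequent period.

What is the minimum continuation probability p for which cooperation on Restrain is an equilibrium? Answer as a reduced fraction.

With continuation probability p and discount β, the effective per-period discount factor is βp.
Grim-trigger IC: βp ≥ (69−43)/(69−10) = 26/59.
So p ≥ (26/59)/(9/10) = 260/531.

260/531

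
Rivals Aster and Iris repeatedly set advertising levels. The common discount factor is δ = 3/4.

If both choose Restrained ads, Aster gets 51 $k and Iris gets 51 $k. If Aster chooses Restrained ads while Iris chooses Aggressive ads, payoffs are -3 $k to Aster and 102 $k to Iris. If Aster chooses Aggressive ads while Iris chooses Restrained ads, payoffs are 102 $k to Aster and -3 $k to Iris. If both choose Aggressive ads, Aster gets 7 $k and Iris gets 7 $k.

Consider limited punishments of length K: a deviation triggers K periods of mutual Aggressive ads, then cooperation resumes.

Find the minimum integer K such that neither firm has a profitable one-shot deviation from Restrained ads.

2

No profitable deviation requires (51−7)(δ+…+δ^K) ≥ 102−51, i.e. δ+…+δ^K ≥ 51/44 ≈ 1.1591.
With δ = 3/4, the partial sums are K=1: 0.7500, K=2: 1.3125.
K = 2 is the first length at which the sum reaches 1.1591.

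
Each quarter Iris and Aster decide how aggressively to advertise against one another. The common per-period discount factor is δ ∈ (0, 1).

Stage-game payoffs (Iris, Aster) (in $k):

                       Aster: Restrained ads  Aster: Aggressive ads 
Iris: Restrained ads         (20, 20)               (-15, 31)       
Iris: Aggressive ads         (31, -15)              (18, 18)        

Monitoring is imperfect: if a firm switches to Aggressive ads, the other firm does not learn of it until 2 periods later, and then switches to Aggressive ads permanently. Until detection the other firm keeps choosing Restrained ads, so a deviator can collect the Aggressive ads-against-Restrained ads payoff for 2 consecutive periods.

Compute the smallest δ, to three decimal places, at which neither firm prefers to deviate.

0.920

The best deviation is to choose Aggressive ads for all 2 undetected periods, earning 31 each, then 18 forever once detected.
Deviation value: 31(1−δ^2)/(1−δ) + 18δ^2/(1−δ); cooperation value: 20/(1−δ).
IC: 20 ≥ 31(1−δ^2) + 18δ^2 = 31 − 13δ^2.
So δ^2 ≥ 11/13, giving δ ≥ (11/13)^(1/2) ≈ 0.920.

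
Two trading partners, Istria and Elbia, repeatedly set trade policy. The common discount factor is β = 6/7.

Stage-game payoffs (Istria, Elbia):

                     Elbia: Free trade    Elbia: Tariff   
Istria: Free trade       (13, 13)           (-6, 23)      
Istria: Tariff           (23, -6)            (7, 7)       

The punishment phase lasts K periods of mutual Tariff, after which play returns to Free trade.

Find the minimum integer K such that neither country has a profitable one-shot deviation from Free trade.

3

IC: β(1−β^K)/(1−β) ≥ (23−13)/(13−7) = 5/3.
With β = 6/7: need 1 − β^K ≥ 5/3·(1−6/7)/(6/7), i.e. β^K ≤ 0.7222.
Since (6/7)^2 = 0.7347 and (6/7)^3 = 0.6297, the smallest such K is 3.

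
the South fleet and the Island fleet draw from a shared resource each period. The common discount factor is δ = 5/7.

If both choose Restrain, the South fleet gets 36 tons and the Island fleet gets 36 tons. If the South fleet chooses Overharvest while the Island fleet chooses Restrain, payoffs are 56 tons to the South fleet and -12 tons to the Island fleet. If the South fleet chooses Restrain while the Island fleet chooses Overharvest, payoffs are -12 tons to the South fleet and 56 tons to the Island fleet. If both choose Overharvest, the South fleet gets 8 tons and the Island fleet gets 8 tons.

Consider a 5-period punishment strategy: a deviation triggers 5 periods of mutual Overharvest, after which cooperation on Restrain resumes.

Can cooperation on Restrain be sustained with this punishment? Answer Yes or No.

A one-shot deviation gives 56 now, then 8 for 5 periods, then back to 36.
Gain from deviating: (56−36) today; loss: (36−8) in each of the next 5 periods.
No-deviation condition: (36−8)(δ+…+δ^5) ≥ 56−36, i.e. δ+…+δ^5 ≥ 5/7.
At δ = 5/7: δ+…+δ^5 = 2.0352 ≥ 0.7143.
So cooperation is sustainable.

Yes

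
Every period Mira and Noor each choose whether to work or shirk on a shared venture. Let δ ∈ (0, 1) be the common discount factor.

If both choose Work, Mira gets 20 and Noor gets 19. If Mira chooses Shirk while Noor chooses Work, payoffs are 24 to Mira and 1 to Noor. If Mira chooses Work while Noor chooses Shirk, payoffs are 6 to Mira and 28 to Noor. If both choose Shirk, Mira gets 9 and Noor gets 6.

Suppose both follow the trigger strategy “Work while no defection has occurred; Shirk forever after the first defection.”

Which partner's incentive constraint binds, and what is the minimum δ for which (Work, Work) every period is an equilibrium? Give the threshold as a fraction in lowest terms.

For Mira: deviation gain 24−20 = 4, per-period punishment loss 20−9 = 11. IC gives δ ≥ 4/15.
For Noor: gain 9, loss 13 per period, so δ ≥ 9/22.
The tighter constraint is Noor's, so cooperation needs δ ≥ 9/22.

Noor; δ ≥ 9/22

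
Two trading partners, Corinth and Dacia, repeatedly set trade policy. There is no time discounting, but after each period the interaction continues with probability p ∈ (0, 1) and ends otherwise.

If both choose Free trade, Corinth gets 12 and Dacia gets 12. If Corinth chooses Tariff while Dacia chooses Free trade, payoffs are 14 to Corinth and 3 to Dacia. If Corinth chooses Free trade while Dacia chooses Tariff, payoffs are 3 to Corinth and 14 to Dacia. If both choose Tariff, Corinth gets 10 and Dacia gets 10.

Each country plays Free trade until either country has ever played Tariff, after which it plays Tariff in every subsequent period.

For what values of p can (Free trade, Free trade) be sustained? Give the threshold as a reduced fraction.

1/2

With no time discounting, the continuation probability p plays the role of the discount factor.
Grim-trigger IC: 12/(1−p) ≥ 14 + 10p/(1−p) ⇒ p ≥ (14−12)/(14−10) = 1/2.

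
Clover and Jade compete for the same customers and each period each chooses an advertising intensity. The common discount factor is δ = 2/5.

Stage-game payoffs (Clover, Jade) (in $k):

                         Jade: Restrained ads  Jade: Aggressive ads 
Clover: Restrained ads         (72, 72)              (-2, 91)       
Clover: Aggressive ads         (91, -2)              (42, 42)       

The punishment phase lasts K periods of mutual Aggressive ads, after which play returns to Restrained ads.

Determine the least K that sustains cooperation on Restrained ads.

IC: δ(1−δ^K)/(1−δ) ≥ (91−72)/(72−42) = 19/30.
With δ = 2/5: need 1 − δ^K ≥ 19/30·(1−2/5)/(2/5), i.e. δ^K ≤ 0.0500.
Since (2/5)^3 = 0.0640 and (2/5)^4 = 0.0256, the smallest such K is 4.

4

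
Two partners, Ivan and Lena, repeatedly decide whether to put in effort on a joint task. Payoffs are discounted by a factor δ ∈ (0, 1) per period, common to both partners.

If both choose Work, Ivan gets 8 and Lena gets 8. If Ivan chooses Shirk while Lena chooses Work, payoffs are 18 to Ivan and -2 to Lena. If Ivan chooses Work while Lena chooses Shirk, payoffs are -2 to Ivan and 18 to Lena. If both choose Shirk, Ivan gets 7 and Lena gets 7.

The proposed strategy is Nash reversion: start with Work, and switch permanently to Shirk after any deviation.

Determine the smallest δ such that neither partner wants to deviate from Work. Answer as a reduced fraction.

One-period gain from deviating is 18 − 8 = 10. The loss is 8 − 7 = 1 in every subsequent period, with present value 1·δ/(1−δ).
Deviation is unprofitable when 1·δ/(1−δ) ≥ 10, i.e. δ/(1−δ) ≥ 10.
Equivalently δ ≥ 10/(10+1) = 10/11.

10/11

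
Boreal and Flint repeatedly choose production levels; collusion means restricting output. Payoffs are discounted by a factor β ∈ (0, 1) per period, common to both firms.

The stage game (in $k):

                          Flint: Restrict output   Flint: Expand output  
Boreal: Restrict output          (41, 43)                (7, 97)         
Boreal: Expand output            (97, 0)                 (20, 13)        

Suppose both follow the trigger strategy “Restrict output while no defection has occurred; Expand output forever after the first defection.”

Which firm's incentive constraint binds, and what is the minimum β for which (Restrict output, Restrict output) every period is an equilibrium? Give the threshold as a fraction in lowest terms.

Boreal; β ≥ 8/11

For Boreal: deviation gain 97−41 = 56, per-period punishment loss 41−20 = 21. IC gives β ≥ 56/77 = 8/11.
For Flint: gain 54, loss 30 per period, so β ≥ 54/84 = 9/14.
The tighter constraint is Boreal's, so cooperation needs β ≥ 8/11.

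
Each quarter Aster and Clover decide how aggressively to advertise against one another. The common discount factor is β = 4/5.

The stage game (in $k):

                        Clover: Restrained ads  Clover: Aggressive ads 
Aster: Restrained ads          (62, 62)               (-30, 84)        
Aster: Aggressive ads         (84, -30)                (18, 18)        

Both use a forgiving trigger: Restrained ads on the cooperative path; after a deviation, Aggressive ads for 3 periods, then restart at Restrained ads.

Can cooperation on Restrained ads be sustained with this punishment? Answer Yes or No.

IC: β+…+β^3 ≥ (84−62)/(62−18) = 1/2.
At β = 4/5: partial sum = 1.9520 ≥ 0.5000. Cooperation sustainable.

Yes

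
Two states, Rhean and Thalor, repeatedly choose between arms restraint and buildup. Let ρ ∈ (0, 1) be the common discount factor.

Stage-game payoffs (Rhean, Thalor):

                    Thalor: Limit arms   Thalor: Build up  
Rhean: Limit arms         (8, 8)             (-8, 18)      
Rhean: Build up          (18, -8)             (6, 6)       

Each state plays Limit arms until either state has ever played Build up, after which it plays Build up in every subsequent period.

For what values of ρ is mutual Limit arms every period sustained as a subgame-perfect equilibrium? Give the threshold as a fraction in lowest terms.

5/6

Cooperation forever yields 8 each period: 8/(1−ρ).
Deviating yields 18 once, then 6 forever: 18 + 6ρ/(1−ρ).
No profitable deviation requires 8/(1−ρ) ≥ 18 + 6ρ/(1−ρ).
Multiplying by (1−ρ): 8 ≥ 18(1−ρ) + 6ρ = 18 − 12ρ.
So 12ρ ≥ 10, i.e. ρ ≥ 10/12 = 5/6.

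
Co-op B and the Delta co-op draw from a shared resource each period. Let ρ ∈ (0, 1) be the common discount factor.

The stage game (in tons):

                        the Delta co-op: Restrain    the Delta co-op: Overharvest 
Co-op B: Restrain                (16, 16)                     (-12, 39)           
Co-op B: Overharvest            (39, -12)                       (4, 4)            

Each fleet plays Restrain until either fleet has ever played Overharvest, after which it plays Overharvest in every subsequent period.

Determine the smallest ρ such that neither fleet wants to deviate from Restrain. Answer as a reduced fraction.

One-period gain from deviating is 39 − 16 = 23. The loss is 16 − 4 = 12 in every subsequent period, with present value 12·ρ/(1−ρ).
Deviation is unprofitable when 12·ρ/(1−ρ) ≥ 23, i.e. ρ/(1−ρ) ≥ 23/12.
Equivalently ρ ≥ 23/(23+12) = 23/35.

23/35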